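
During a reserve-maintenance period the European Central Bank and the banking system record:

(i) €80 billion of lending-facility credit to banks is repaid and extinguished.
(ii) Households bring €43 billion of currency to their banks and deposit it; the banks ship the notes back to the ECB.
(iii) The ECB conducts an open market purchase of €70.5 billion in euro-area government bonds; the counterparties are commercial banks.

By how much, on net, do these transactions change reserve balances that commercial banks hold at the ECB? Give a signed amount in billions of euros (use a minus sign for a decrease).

+€33.5 billion

ECB balance sheet:
  Assets:      Securities +€70.5B, Loans to banks −€80B
  Liabilities: Bank reserves +€33.5B, Currency in circulation −€43B
Commercial banking system:
  Assets:      Reserves at CB +€33.5B, Securities −€70.5B
  Liabilities: Checkable deposits +€43B, Borrowings from CB −€80B
So the change in reserve balances that commercial banks hold at the ECB is +€33.5 billion.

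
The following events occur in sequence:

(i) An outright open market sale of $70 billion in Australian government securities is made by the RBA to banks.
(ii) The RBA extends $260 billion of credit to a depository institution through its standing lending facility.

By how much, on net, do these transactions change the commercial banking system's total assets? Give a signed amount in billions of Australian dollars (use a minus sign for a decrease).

RBA balance sheet:
  Assets:      Securities −$70B, Loans to banks +$260B
  Liabilities: Bank reserves +$190B
Commercial banking system:
  Assets:      Reserves at CB +$190B, Securities +$70B
  Liabilities: Borrowings from CB +$260B
Change in total bank assets = +$260 billion.

+$260 billion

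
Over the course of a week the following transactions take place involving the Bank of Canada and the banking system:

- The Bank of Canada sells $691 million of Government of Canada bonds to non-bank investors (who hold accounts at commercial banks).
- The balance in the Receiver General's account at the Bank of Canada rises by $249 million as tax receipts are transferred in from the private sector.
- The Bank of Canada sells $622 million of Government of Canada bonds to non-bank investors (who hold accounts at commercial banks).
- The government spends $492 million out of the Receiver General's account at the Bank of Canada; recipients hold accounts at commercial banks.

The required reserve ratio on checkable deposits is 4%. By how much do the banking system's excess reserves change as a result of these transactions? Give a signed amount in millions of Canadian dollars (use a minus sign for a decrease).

-$1027.2 million

Asset sale (to non-banks) $691 million: reserves −$691M, deposits −$691M.
Government account inflow $249 million: reserves −$249M, deposits −$249M.
Asset sale (to non-banks) $622 million: reserves −$622M, deposits −$622M.
Government spending $492 million: reserves +$492M, deposits +$492M.
Totals: Δreserves = −$1070M, Δdeposits = −$1070M.
Δrequired reserves = 4% × −$1070M = −$42.8M.
Δexcess reserves = Δreserves − Δrequired = −$1070M − (−$42.8M) = -$1027.2 million.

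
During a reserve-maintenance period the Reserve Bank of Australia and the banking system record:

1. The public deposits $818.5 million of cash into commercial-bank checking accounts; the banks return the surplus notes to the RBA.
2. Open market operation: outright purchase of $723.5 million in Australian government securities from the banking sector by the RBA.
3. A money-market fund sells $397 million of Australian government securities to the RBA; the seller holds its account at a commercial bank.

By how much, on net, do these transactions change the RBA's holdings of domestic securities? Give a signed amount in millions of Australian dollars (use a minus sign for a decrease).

Currency deposit $818.5 million: the RBA's securities portfolio is untouched → 0.
OMO purchase (from banks) $723.5 million: securities added to the RBA's portfolio → +$723.5M.
Asset purchase (from non-banks) $397 million: securities added to the RBA's portfolio → +$397M.
Net: 0 + 723.5 + 397 = +$1120.5 million.

+$1120.5 million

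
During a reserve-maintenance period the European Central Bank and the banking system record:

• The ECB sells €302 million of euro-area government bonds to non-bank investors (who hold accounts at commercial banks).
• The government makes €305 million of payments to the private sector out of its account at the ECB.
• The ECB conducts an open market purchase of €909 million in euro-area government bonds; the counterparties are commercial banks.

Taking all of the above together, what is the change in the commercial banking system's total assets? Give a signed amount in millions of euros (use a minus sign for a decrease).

+€3 million

ECB balance sheet:
  Assets:      Securities +€607M
  Liabilities: Bank reserves +€912M, Government deposits −€305M
Commercial banking system:
  Assets:      Reserves at CB +€912M, Securities −€909M
  Liabilities: Checkable deposits +€3M
Change in total bank assets = +€3 million.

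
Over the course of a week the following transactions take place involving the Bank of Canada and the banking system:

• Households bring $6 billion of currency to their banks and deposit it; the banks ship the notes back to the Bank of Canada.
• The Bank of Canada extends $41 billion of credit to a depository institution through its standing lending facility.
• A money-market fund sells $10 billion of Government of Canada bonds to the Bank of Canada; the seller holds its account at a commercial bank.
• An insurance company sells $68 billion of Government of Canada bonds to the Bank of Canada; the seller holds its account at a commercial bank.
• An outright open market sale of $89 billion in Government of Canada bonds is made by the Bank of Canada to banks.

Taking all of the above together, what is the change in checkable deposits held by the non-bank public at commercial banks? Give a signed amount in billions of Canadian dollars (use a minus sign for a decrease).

Currency deposit $6 billion: non-bank counterparties' bank balances rise → +$6B.
Discount-window loan $41 billion: the counterparty is a bank, so public deposits are unchanged → 0.
Asset purchase (from non-banks) $10 billion: non-bank counterparties' bank balances rise → +$10B.
Asset purchase (from non-banks) $68 billion: non-bank counterparties' bank balances rise → +$68B.
OMO sale (to banks) $89 billion: the counterparty is a bank, so public deposits are unchanged → 0.
Net: 6 + 0 + 10 + 68 + 0 = +$84 billion.

+$84 billion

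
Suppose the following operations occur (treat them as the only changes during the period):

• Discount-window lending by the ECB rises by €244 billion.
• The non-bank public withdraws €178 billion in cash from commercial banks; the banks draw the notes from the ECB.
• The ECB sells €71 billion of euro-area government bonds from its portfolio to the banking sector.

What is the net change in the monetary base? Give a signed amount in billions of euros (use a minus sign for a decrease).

ECB balance sheet:
  Assets:      Securities −€71B, Loans to banks +€244B
  Liabilities: Bank reserves −€5B, Currency in circulation +€178B
Commercial banking system:
  Assets:      Reserves at CB −€5B, Securities +€71B
  Liabilities: Checkable deposits −€178B, Borrowings from CB +€244B
Monetary base = currency + reserves: +€178B + (−€5B) = +€173 billion.

+€173 billion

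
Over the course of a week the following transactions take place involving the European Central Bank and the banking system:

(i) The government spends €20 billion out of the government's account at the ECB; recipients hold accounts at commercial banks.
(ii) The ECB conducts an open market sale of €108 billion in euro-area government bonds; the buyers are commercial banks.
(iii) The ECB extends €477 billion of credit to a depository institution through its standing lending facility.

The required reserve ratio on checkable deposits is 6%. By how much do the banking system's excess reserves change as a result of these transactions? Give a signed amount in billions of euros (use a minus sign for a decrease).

+€387.8 billion

Government spending €20 billion: reserves +€20B, deposits +€20B.
OMO sale (to banks) €108 billion: reserves −€108B, deposits 0.
Discount-window loan €477 billion: reserves +€477B, deposits 0.
Totals: Δreserves = +€389B, Δdeposits = +€20B.
Δrequired reserves = 6% × +€20B = +€1.2B.
Δexcess reserves = Δreserves − Δrequired = +€389B − (+€1.2B) = +€387.8 billion.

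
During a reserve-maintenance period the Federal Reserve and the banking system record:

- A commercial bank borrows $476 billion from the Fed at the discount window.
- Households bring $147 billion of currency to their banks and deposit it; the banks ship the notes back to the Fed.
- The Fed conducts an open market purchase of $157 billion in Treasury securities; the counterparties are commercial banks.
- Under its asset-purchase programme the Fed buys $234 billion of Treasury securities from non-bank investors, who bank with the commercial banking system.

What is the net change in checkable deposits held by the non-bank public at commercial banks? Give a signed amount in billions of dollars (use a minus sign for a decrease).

Fed balance sheet:
  Assets:      Securities +$391B, Loans to banks +$476B
  Liabilities: Bank reserves +$1014B, Currency in circulation −$147B
Commercial banking system:
  Assets:      Reserves at CB +$1014B, Securities −$157B
  Liabilities: Checkable deposits +$381B, Borrowings from CB +$476B
So the change in checkable deposits held by the non-bank public at commercial banks is +$381 billion.

+$381 billion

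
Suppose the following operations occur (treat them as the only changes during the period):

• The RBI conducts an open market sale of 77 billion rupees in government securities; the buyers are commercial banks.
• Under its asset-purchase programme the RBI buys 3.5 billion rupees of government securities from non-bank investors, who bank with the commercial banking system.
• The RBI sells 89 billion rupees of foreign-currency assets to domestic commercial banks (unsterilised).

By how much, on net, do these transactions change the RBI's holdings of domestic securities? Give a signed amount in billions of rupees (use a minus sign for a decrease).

OMO sale (to banks) 77 billion rupees: securities removed from the RBI's portfolio → −77B.
Asset purchase (from non-banks) 3.5 billion rupees: securities added to the RBI's portfolio → +3.5B.
FX sale 89 billion rupees: the RBI's securities portfolio is untouched → 0.
Net: −77 + 3.5 + 0 = -73.5 billion.

-73.5 billion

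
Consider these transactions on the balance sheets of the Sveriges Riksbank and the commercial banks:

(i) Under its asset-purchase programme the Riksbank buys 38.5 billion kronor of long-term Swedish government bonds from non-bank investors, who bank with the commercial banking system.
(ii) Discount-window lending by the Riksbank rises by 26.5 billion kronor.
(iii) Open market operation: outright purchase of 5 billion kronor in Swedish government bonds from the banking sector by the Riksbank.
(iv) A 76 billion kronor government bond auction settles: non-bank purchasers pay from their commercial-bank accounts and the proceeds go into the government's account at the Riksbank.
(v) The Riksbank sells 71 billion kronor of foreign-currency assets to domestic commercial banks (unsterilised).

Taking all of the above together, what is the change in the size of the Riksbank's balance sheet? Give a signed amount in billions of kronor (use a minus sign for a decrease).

Riksbank balance sheet:
  Assets:      Securities +43.5B, Loans to banks +26.5B, Foreign assets −71B
  Liabilities: Bank reserves −77B, Government deposits +76B
Change in total Riksbank assets = -1 billion.

-1 billion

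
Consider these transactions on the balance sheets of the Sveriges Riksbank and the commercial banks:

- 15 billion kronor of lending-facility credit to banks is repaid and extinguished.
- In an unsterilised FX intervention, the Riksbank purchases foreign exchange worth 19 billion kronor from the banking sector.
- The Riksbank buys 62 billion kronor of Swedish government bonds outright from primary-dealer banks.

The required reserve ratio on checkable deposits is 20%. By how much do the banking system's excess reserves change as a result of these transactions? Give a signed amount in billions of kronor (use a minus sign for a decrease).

Discount-window repayment 15 billion kronor: reserves −15B, deposits 0.
FX purchase 19 billion kronor: reserves +19B, deposits 0.
OMO purchase (from banks) 62 billion kronor: reserves +62B, deposits 0.
Totals: Δreserves = +66B, Δdeposits = 0.
Δrequired reserves = 20% × 0 = 0.
Δexcess reserves = Δreserves − Δrequired = +66B − (0) = +66 billion.

+66 billion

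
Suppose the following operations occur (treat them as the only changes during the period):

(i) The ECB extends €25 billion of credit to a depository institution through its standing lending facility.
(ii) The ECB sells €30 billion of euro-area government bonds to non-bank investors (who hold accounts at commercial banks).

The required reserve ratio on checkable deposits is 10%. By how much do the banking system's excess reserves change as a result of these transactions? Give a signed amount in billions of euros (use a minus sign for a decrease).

-€2 billion

Discount-window loan €25 billion: reserves +€25B, deposits 0.
Asset sale (to non-banks) €30 billion: reserves −€30B, deposits −€30B.
Totals: Δreserves = −€5B, Δdeposits = −€30B.
Δrequired reserves = 10% × −€30B = −€3B.
Δexcess reserves = Δreserves − Δrequired = −€5B − (−€3B) = -€2 billion.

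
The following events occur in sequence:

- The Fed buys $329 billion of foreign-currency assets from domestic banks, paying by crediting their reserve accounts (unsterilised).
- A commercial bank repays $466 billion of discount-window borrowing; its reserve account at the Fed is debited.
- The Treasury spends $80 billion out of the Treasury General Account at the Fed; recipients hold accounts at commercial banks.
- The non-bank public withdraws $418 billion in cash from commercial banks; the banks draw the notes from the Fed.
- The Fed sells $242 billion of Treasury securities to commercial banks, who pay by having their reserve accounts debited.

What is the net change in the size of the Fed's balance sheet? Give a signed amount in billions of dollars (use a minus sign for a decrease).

FX purchase $329 billion: a Fed asset is acquired → +$329B.
Discount-window repayment $466 billion: a Fed asset is shed → −$466B.
Government spending $80 billion: only the composition of liabilities changes → 0.
Currency withdrawal $418 billion: only the composition of liabilities changes → 0.
OMO sale (to banks) $242 billion: a Fed asset is shed → −$242B.
Net: 329 − 466 + 0 + 0 − 242 = -$379 billion.

-$379 billion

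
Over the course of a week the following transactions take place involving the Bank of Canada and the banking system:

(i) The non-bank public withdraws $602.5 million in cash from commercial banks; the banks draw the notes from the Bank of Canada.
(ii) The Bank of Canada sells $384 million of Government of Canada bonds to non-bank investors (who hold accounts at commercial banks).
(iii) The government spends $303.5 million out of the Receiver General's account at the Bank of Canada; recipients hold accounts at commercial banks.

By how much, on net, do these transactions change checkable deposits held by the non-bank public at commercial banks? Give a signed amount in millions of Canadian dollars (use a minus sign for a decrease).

Currency withdrawal $602.5 million: non-bank counterparties' bank balances fall → −$602.5M.
Asset sale (to non-banks) $384 million: non-bank counterparties' bank balances fall → −$384M.
Government spending $303.5 million: non-bank counterparties' bank balances rise → +$303.5M.
Net: −602.5 − 384 + 303.5 = -$683 million.

-$683 million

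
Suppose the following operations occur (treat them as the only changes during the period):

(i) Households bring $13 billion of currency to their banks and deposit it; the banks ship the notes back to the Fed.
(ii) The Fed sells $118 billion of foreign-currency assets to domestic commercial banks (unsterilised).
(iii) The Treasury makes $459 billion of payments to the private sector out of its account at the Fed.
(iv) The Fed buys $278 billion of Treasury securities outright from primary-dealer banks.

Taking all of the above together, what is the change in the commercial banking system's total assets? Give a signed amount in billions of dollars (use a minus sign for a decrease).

+$472 billion

Currency deposit $13 billion: bank balance sheets expand → +$13B.
FX sale $118 billion: just an asset swap on bank balance sheets → 0.
Government spending $459 billion: bank balance sheets expand → +$459B.
OMO purchase (from banks) $278 billion: just an asset swap on bank balance sheets → 0.
Net: 13 + 0 + 459 + 0 = +$472 billion.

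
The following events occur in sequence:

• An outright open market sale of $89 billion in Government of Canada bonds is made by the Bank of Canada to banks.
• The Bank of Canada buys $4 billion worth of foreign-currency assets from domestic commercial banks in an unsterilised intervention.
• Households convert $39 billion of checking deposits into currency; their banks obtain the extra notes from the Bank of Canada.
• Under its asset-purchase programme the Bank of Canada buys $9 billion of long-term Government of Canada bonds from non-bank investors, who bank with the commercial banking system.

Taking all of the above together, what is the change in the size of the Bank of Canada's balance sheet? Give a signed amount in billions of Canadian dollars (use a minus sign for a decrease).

Bank of Canada balance sheet:
  Assets:      Securities −$80B, Foreign assets +$4B
  Liabilities: Bank reserves −$115B, Currency in circulation +$39B
Change in total Bank of Canada assets = -$76 billion.

-$76 billion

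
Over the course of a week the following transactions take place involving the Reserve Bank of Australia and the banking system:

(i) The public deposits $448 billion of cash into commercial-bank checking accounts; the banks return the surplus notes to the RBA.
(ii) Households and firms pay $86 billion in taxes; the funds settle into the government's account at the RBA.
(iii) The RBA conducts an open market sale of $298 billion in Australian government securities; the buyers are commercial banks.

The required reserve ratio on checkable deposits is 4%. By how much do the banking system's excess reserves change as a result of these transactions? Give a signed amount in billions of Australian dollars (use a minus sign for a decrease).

+$49.52 billion

Currency deposit $448 billion: reserves +$448B, deposits +$448B.
Government account inflow $86 billion: reserves −$86B, deposits −$86B.
OMO sale (to banks) $298 billion: reserves −$298B, deposits 0.
Totals: Δreserves = +$64B, Δdeposits = +$362B.
Δrequired reserves = 4% × +$362B = +$14.48B.
Δexcess reserves = Δreserves − Δrequired = +$64B − (+$14.48B) = +$49.52 billion.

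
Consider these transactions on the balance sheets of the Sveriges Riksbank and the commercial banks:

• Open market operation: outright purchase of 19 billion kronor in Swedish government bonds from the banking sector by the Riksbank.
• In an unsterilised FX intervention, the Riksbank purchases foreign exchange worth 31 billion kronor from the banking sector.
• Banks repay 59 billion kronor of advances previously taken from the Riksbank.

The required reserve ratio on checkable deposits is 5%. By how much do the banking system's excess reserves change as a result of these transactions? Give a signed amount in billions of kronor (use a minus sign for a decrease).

-9 billion

OMO purchase (from banks) 19 billion kronor: reserves +19B, deposits 0.
FX purchase 31 billion kronor: reserves +31B, deposits 0.
Discount-window repayment 59 billion kronor: reserves −59B, deposits 0.
Totals: Δreserves = −9B, Δdeposits = 0.
Δrequired reserves = 5% × 0 = 0.
Δexcess reserves = Δreserves − Δrequired = −9B − (0) = -9 billion.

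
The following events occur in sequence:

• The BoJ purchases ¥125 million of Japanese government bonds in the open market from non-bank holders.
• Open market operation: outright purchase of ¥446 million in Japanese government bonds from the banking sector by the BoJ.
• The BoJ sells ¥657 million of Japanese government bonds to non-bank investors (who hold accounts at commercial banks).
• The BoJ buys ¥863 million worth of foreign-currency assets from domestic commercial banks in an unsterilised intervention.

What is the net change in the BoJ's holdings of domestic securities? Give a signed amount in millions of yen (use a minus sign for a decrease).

-¥86 million

Asset purchase (from non-banks) ¥125 million: securities added to the BoJ's portfolio → +¥125M.
OMO purchase (from banks) ¥446 million: securities added to the BoJ's portfolio → +¥446M.
Asset sale (to non-banks) ¥657 million: securities removed from the BoJ's portfolio → −¥657M.
FX purchase ¥863 million: the BoJ's securities portfolio is untouched → 0.
Net: 125 + 446 − 657 + 0 = -¥86 million.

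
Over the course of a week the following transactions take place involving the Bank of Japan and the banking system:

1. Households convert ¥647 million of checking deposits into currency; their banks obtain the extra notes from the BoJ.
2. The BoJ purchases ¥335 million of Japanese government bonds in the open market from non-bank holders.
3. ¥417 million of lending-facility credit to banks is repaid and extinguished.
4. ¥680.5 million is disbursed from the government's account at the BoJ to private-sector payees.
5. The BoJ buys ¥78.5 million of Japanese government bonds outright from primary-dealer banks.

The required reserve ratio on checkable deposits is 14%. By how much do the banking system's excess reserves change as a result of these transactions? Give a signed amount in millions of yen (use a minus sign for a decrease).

-¥21.59 million

Currency withdrawal ¥647 million: reserves −¥647M, deposits −¥647M.
Asset purchase (from non-banks) ¥335 million: reserves +¥335M, deposits +¥335M.
Discount-window repayment ¥417 million: reserves −¥417M, deposits 0.
Government spending ¥680.5 million: reserves +¥680.5M, deposits +¥680.5M.
OMO purchase (from banks) ¥78.5 million: reserves +¥78.5M, deposits 0.
Totals: Δreserves = +¥30M, Δdeposits = +¥368.5M.
Δrequired reserves = 14% × +¥368.5M = +¥51.59M.
Δexcess reserves = Δreserves − Δrequired = +¥30M − (+¥51.59M) = -¥21.59 million.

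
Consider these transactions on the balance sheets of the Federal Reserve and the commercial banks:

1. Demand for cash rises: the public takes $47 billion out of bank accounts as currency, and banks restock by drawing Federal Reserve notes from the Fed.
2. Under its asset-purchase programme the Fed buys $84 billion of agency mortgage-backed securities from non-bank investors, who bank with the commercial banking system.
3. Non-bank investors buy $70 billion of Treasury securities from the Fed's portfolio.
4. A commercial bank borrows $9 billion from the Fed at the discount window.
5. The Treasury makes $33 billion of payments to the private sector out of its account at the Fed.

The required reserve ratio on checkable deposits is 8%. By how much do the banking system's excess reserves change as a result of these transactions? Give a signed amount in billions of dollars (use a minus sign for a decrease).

+$9 billion

Currency withdrawal $47 billion: reserves −$47B, deposits −$47B.
Asset purchase (from non-banks) $84 billion: reserves +$84B, deposits +$84B.
Asset sale (to non-banks) $70 billion: reserves −$70B, deposits −$70B.
Discount-window loan $9 billion: reserves +$9B, deposits 0.
Government spending $33 billion: reserves +$33B, deposits +$33B.
Totals: Δreserves = +$9B, Δdeposits = 0.
Δrequired reserves = 8% × 0 = 0.
Δexcess reserves = Δreserves − Δrequired = +$9B − (0) = +$9 billion.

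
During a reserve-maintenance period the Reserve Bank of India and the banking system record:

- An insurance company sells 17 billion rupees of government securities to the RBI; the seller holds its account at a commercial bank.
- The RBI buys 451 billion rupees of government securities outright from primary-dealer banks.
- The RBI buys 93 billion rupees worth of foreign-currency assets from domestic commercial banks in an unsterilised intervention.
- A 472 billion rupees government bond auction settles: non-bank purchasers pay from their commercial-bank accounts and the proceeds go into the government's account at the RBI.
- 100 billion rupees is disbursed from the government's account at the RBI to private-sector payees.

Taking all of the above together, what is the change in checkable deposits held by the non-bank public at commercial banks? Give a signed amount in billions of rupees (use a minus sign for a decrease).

-355 billion

Asset purchase (from non-banks) 17 billion rupees: non-bank counterparties' bank balances rise → +17B.
OMO purchase (from banks) 451 billion rupees: the counterparty is a bank, so public deposits are unchanged → 0.
FX purchase 93 billion rupees: the counterparty is a bank, so public deposits are unchanged → 0.
Government account inflow 472 billion rupees: non-bank counterparties' bank balances fall → −472B.
Government spending 100 billion rupees: non-bank counterparties' bank balances rise → +100B.
Net: 17 + 0 + 0 − 472 + 100 = -355 billion.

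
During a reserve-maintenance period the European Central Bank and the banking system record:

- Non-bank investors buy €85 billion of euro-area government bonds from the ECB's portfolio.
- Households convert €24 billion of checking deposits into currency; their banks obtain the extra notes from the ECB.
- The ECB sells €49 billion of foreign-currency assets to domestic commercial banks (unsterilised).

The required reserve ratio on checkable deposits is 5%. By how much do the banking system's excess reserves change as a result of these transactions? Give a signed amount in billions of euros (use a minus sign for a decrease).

-€152.55 billion

Asset sale (to non-banks) €85 billion: reserves −€85B, deposits −€85B.
Currency withdrawal €24 billion: reserves −€24B, deposits −€24B.
FX sale €49 billion: reserves −€49B, deposits 0.
Totals: Δreserves = −€158B, Δdeposits = −€109B.
Δrequired reserves = 5% × −€109B = −€5.45B.
Δexcess reserves = Δreserves − Δrequired = −€158B − (−€5.45B) = -€152.55 billion.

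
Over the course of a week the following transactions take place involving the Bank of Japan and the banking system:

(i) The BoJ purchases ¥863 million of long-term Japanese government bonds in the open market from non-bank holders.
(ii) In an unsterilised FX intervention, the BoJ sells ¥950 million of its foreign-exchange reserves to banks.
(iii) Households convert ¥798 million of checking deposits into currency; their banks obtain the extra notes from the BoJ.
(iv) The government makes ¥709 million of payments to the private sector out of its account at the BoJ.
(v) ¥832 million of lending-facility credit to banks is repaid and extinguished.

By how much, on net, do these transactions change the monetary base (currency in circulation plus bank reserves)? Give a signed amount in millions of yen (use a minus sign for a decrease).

-¥210 million

BoJ balance sheet:
  Assets:      Securities +¥863M, Loans to banks −¥832M, Foreign assets −¥950M
  Liabilities: Bank reserves −¥1008M, Currency in circulation +¥798M, Government deposits −¥709M
Monetary base = currency + reserves: +¥798M + (−¥1008M) = -¥210 million.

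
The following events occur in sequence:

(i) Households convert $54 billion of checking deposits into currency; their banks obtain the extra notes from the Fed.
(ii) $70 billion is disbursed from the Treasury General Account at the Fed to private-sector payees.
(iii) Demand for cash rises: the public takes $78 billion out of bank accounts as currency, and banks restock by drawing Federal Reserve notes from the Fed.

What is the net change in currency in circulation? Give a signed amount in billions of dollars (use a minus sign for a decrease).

+$132 billion

Fed balance sheet:
  Assets:      no change
  Liabilities: Bank reserves −$62B, Currency in circulation +$132B, Government deposits −$70B
So the change in currency in circulation is +$132 billion.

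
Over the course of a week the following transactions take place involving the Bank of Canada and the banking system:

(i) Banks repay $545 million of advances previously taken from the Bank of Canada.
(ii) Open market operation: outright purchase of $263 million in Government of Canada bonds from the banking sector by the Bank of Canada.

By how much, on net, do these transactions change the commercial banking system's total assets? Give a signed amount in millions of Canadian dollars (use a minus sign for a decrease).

-$545 million

Discount-window repayment $545 million: bank balance sheets shrink → −$545M.
OMO purchase (from banks) $263 million: just an asset swap on bank balance sheets → 0.
Net: −545 + 0 = -$545 million.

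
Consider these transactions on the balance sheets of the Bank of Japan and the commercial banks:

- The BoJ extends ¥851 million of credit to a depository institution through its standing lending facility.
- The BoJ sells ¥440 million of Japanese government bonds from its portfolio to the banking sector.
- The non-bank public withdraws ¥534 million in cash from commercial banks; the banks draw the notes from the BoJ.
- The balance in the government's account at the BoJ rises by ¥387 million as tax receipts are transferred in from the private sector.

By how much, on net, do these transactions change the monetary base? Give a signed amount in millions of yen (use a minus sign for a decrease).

Discount-window loan ¥851 million: BoJ balance sheet expands → +¥851M.
OMO sale (to banks) ¥440 million: BoJ balance sheet contracts → −¥440M.
Currency withdrawal ¥534 million: just a shift between currency and reserves — both are base money → 0.
Government account inflow ¥387 million: reserves shift to a non-base liability → −¥387M.
Net: 851 − 440 + 0 − 387 = +¥24 million.

+¥24 million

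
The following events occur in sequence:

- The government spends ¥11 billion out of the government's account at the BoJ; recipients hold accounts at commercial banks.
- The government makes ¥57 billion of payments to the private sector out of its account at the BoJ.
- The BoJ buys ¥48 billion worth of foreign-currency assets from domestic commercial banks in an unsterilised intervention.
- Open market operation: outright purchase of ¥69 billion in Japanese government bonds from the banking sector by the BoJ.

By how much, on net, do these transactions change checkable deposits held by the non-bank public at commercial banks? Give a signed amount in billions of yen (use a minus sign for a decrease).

+¥68 billion

BoJ balance sheet:
  Assets:      Securities +¥69B, Foreign assets +¥48B
  Liabilities: Bank reserves +¥185B, Government deposits −¥68B
Commercial banking system:
  Assets:      Reserves at CB +¥185B, Securities −¥69B, Foreign assets −¥48B
  Liabilities: Checkable deposits +¥68B
So the change in checkable deposits held by the non-bank public at commercial banks is +¥68 billion.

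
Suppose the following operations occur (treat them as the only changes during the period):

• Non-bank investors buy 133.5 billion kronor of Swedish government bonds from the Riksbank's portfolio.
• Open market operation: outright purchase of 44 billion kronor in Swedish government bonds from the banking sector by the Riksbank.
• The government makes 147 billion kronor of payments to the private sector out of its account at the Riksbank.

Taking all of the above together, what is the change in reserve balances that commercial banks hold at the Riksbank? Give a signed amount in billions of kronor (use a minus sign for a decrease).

Riksbank balance sheet:
  Assets:      Securities −89.5B
  Liabilities: Bank reserves +57.5B, Government deposits −147B
Commercial banking system:
  Assets:      Reserves at CB +57.5B, Securities −44B
  Liabilities: Checkable deposits +13.5B
So the change in reserve balances that commercial banks hold at the Riksbank is +57.5 billion.

+57.5 billion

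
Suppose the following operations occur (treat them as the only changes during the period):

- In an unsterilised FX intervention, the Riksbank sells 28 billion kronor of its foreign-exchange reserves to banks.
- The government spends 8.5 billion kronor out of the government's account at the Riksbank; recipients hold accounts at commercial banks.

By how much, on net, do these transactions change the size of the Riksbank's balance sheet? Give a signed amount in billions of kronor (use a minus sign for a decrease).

-28 billion

Riksbank balance sheet:
  Assets:      Foreign assets −28B
  Liabilities: Bank reserves −19.5B, Government deposits −8.5B
Commercial banking system:
  Assets:      Reserves at CB −19.5B, Foreign assets +28B
  Liabilities: Checkable deposits +8.5B
Change in total Riksbank assets = -28 billion.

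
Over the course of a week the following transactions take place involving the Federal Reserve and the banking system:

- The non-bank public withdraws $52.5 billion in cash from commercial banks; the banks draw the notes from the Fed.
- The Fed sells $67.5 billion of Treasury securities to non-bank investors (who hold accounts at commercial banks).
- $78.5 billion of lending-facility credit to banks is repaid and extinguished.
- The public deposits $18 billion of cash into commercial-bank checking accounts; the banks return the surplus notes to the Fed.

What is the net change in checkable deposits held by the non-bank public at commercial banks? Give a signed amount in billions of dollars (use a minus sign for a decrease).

-$102 billion

Fed balance sheet:
  Assets:      Securities −$67.5B, Loans to banks −$78.5B
  Liabilities: Bank reserves −$180.5B, Currency in circulation +$34.5B
Commercial banking system:
  Assets:      Reserves at CB −$180.5B
  Liabilities: Checkable deposits −$102B, Borrowings from CB −$78.5B
So the change in checkable deposits held by the non-bank public at commercial banks is -$102 billion.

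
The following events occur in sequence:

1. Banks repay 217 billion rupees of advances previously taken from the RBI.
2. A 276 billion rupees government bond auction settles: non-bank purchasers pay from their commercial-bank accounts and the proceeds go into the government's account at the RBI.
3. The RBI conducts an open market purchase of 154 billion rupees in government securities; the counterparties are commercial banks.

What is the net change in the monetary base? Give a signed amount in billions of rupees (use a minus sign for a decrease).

-339 billion

RBI balance sheet:
  Assets:      Securities +154B, Loans to banks −217B
  Liabilities: Bank reserves −339B, Government deposits +276B
Commercial banking system:
  Assets:      Reserves at CB −339B, Securities −154B
  Liabilities: Checkable deposits −276B, Borrowings from CB −217B
Monetary base = currency + reserves: 0 + (−339B) = -339 billion.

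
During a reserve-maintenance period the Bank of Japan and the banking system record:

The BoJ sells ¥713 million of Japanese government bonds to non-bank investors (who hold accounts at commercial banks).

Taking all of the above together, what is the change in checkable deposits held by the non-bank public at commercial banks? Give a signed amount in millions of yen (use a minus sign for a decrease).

-¥713 million

Asset sale (to non-banks) ¥713 million: non-bank counterparties' bank balances fall → −¥713M.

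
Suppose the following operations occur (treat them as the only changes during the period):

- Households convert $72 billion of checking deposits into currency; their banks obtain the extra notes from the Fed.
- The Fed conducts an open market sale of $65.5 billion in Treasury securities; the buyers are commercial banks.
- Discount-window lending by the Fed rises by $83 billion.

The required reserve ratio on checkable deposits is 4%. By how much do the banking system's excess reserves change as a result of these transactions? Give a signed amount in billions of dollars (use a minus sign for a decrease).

Currency withdrawal $72 billion: reserves −$72B, deposits −$72B.
OMO sale (to banks) $65.5 billion: reserves −$65.5B, deposits 0.
Discount-window loan $83 billion: reserves +$83B, deposits 0.
Totals: Δreserves = −$54.5B, Δdeposits = −$72B.
Δrequired reserves = 4% × −$72B = −$2.88B.
Δexcess reserves = Δreserves − Δrequired = −$54.5B − (−$2.88B) = -$51.62 billion.

-$51.62 billion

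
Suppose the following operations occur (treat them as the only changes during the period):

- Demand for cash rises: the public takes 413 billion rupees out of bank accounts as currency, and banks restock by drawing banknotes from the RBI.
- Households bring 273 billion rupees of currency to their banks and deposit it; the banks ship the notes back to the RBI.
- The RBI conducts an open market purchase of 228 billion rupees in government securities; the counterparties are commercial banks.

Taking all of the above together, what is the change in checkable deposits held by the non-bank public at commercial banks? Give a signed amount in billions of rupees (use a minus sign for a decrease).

RBI balance sheet:
  Assets:      Securities +228B
  Liabilities: Bank reserves +88B, Currency in circulation +140B
Commercial banking system:
  Assets:      Reserves at CB +88B, Securities −228B
  Liabilities: Checkable deposits −140B
So the change in checkable deposits held by the non-bank public at commercial banks is -140 billion.

-140 billion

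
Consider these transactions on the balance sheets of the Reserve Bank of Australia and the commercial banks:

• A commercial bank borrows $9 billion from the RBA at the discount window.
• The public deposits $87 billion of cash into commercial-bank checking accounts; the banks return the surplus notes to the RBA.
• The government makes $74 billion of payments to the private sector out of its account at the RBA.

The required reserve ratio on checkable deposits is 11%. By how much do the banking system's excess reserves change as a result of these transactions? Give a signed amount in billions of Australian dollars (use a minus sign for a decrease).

+$152.29 billion

Discount-window loan $9 billion: reserves +$9B, deposits 0.
Currency deposit $87 billion: reserves +$87B, deposits +$87B.
Government spending $74 billion: reserves +$74B, deposits +$74B.
Totals: Δreserves = +$170B, Δdeposits = +$161B.
Δrequired reserves = 11% × +$161B = +$17.71B.
Δexcess reserves = Δreserves − Δrequired = +$170B − (+$17.71B) = +$152.29 billion.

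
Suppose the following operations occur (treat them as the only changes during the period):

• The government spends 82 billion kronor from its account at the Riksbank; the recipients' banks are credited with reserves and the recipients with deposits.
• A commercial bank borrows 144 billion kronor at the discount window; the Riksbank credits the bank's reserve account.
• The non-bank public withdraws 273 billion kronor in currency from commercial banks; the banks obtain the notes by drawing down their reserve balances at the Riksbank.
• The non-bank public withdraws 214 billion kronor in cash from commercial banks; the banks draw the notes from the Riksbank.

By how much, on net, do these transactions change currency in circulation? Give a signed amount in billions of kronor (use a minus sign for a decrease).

Government spending 82 billion kronor: no currency enters or leaves circulation → 0.
Discount-window loan 144 billion kronor: no currency enters or leaves circulation → 0.
Currency withdrawal 273 billion kronor: notes leave the central bank → +273B.
Currency withdrawal 214 billion kronor: notes leave the central bank → +214B.
Net: 0 + 0 + 273 + 214 = +487 billion.

+487 billion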